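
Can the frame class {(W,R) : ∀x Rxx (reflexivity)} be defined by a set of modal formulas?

Definable; □q → q defines it

This is a Sahlqvist condition; the T axiom □q → q defines it.
Suppose □q→q is valid. At any x set V(q)={w : Rxw}. Then □q holds at x, so q holds at x, i.e. Rxx.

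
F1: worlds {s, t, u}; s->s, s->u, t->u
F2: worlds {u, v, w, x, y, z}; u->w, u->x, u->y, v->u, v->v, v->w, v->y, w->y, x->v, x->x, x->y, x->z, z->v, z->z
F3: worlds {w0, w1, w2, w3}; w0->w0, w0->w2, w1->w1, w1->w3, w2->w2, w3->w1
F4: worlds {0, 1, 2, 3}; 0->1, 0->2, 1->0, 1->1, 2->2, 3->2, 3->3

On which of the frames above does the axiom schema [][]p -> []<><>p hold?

Frame correspondent (Sahlqvist): forall x forall z (xRz -> exists w (x R^2 w & z R^2 w)) — i.e. a generalized confluence (Geach) condition.
F1: fails — sRu but no w with sR²w and uR²w.
F2: fails — uRw but no t with uR²t and wR²t.
F3: ✓.
F4: ✓.
Valid on: F3, F4.

F3, F4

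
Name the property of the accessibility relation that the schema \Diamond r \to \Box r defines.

This is the CD axiom.
It corresponds to partial functionality: \forall x \forall y \forall z (Rxy \wedge Rxz \to y = z).

partial functionality: \forall x \forall y \forall z (Rxy \wedge Rxz \to y = z)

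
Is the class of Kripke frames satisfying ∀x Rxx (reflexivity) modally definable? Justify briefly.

Yes: it is reflexivity, defined by the T schema □r → r.

Definable; □r → r defines it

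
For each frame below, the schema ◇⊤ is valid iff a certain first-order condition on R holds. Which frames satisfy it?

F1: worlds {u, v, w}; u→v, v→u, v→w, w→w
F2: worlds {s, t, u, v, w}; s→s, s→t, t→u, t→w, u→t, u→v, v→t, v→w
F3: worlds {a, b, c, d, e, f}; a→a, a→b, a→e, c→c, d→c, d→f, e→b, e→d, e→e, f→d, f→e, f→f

F1

Frame correspondent (Sahlqvist): ∀x ∃y Rxy — i.e. seriality.
F1: holds.
F2: fails — world w has no successor.
F3: fails — world b has no successor.
Valid on: F1.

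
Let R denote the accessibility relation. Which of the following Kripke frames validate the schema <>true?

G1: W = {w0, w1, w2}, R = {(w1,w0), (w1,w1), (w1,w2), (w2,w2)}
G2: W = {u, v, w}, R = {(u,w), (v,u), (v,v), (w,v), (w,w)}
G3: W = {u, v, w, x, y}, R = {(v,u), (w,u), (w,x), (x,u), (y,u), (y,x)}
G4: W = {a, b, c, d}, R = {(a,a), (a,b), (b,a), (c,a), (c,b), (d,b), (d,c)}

This is the axiom for seriality; its first-order frame correspondent is forall x exists y Rxy.
G1: fails — world w0 has no successor.
G2: holds.
G3: fails — world u has no successor.
G4: holds.
Valid on: G2, G4.

G2, G4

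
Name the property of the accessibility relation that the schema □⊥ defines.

□⊥ is valid iff no world has any successor (otherwise □⊥ fails at any world with one).
Conversely, on a frame with emptiness of R the schema holds at every world under every valuation.
Frame condition: ∀x ∀y ¬Rxy.

Emptiness of R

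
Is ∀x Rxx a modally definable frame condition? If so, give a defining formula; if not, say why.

The condition is reflexivity. A defining modal formula is □q → q.

Definable; □q → q defines it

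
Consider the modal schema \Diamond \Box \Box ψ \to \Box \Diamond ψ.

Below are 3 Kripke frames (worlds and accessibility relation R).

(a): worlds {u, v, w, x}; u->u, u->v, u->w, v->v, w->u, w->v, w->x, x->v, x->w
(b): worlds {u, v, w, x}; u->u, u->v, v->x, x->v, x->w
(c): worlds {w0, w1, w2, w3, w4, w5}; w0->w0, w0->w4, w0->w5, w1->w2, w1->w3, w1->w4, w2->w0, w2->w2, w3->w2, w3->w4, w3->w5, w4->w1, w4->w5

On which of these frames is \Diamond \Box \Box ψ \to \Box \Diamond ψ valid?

(a)

Frame correspondent (Sahlqvist): \forall x \forall y \forall z ((xRy \wedge xRz) \to \exists w (y R^2 w \wedge zRw)) — i.e. a generalized confluence (Geach) condition.
(a): satisfies the condition.
(b): fails — uRv, uRv but no t with vR²t and vRt.
(c): fails — w0Rw0, w0Rw5 but no w with w0R²w and w5Rw.
Valid on: (a).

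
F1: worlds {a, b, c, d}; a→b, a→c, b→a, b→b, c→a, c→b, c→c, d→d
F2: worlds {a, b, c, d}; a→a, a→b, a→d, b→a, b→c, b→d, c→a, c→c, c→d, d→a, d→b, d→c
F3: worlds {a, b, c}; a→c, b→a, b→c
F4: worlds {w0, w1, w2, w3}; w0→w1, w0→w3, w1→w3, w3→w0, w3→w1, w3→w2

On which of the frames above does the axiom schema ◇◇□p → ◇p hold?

Frame correspondent (Sahlqvist): ∀x ∀y (xR²y → ∃w (yRw ∧ xRw)) — i.e. a generalized confluence (Geach) condition.
F1: holds.
F2: holds.
F3: fails — bR²c but no w with cRw and bRw.
F4: fails — w0R²w2 but no w with w2Rw and w0Rw.

F1, F2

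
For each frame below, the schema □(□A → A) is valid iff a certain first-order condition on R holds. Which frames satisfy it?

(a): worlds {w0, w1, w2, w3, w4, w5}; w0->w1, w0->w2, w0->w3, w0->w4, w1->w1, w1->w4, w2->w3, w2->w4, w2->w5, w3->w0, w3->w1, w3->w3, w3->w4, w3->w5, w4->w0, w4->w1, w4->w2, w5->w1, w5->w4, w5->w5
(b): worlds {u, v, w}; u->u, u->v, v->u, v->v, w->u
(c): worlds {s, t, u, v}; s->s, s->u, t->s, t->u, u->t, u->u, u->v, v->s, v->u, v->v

This is the axiom for shift-reflexivity; its first-order frame correspondent is ∀x ∀y (Rxy → Ryy).
(a): fails — Rw1w4 but not Rw4w4.
(b): holds.
(c): fails — Rut but not Rtt.

(b)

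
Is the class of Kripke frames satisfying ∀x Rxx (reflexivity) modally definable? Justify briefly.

Yes, by □r → r

This is a Sahlqvist condition; the T axiom □r → r defines it.
Suppose □r→r is valid. At any x set V(r)={w : Rxw}. Then □r holds at x, so r holds at x, i.e. Rxx.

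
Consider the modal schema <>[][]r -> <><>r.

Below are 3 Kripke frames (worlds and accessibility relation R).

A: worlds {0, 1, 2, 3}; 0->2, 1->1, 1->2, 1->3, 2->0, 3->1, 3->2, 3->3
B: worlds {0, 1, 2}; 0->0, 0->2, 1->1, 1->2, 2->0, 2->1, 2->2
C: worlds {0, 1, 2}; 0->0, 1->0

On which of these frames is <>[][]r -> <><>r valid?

B, C

Frame correspondent (Sahlqvist): forall x forall y (xRy -> exists w (y R^2 w & x R^2 w)) — i.e. a generalized confluence (Geach) condition.
A: fails — 0R2 but no w with 2R²w and 0R²w.
B: ✓.
C: ✓.
Valid on: B, C.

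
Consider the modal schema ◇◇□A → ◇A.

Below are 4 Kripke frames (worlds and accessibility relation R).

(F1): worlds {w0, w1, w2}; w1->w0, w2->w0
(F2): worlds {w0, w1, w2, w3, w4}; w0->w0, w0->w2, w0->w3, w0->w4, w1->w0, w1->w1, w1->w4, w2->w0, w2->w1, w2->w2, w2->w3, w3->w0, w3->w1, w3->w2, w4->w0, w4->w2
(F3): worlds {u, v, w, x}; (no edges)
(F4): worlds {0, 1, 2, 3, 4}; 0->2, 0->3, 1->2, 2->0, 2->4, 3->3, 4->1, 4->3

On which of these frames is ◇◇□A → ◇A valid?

(F1), (F2), (F3)

The schema corresponds to a generalized confluence (Geach) condition: ∀x ∀y (xR²y → ∃w (yRw ∧ xRw)).
(F1): condition met.
(F2): condition met.
(F3): condition met.
(F4): fails — 1R²4 but no w with 4Rw and 1Rw.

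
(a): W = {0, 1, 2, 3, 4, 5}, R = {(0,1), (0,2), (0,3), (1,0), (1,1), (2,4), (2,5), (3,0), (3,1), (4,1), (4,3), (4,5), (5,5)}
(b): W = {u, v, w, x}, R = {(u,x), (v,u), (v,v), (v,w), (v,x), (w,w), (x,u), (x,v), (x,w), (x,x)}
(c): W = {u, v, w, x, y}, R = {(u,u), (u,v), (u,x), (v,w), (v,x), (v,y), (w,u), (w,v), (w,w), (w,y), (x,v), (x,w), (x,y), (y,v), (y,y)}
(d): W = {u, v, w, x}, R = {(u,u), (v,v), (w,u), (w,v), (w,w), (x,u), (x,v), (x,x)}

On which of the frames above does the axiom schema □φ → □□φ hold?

(d)

The schema corresponds to transitivity: ∀x ∀y ∀z (Rxy ∧ Ryz → Rxz).
(a): fails — R10 and R02 but not R12.
(b): fails — Rux and Rxw but not Ruw.
(c): fails — Ruv and Rvw but not Ruw.
(d): satisfies the condition.
Valid on: (d).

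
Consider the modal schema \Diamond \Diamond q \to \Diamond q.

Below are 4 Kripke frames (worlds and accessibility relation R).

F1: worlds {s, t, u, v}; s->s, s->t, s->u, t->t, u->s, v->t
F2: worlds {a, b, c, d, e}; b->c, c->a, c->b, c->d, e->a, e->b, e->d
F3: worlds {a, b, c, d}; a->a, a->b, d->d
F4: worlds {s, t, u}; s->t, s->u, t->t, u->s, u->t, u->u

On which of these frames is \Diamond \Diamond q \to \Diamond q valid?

F3

This is the axiom for a generalized confluence (Geach) condition; its first-order frame correspondent is \forall x \forall y (x R^2 y \to \exists w (y = w \wedge xRw)).
F1: fails — uR²t but no w with t=w and uRw.
F2: fails — bR²a but no w with a=w and bRw.
F3: satisfies the condition.
F4: fails — sR²s but no w with s=w and sRw.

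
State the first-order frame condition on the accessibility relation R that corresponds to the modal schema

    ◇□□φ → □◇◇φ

This is a Sahlqvist (Geach-type) schema ◇^1□^2φ → □^1◇^2φ.
Minimal-valuation argument: fix x; take any y with xR^1y and any z with xR^1z. Set V(φ) to the set of worlds R-reachable from y in exactly 2 steps. Then □^2φ holds at y, so the antecedent holds at x; validity forces ◇^2φ at z, giving a w with zR^2w and yR^2w.
First-order correspondent: ∀x ∀y ∀z ((xRy ∧ xRz) → ∃w (yR²w ∧ zR²w)).

∀x ∀y ∀z ((xRy ∧ xRz) → ∃w (yR²w ∧ zR²w))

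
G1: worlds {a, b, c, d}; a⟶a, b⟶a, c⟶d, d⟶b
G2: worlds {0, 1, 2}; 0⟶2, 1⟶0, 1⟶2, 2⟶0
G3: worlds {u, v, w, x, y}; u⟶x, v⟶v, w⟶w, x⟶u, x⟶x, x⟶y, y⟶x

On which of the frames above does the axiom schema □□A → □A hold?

G3

This is the axiom for density; its first-order frame correspondent is ∀x ∀y (Rxy → ∃z (Rxz ∧ Rzy)).
G1: fails — Rdb but no z with Rdz and Rzb.
G2: fails — R20 but no z with R2z and Rz0.
G3: ✓.
Valid on: G3.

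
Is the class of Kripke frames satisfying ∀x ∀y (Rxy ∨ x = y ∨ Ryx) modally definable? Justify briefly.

Not definable by any modal formula

Any modally definable frame class is closed under disjoint unions.
Take 3 disjoint single-world reflexive frames: each is trivially connected, but their disjoint union has 3 worlds with no edge between distinct components, so it is not connected.
So the class is not modally definable.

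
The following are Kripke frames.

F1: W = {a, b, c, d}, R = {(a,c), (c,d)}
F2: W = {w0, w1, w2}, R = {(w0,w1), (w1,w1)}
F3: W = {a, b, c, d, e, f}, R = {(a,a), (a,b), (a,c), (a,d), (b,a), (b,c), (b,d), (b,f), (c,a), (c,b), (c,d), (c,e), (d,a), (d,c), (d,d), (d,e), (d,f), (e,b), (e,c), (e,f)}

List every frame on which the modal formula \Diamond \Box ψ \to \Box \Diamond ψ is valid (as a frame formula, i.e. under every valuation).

The schema corresponds to convergence: \forall x \forall y \forall z (Rxy \wedge Rxz \to \exists w (Ryw \wedge Rzw)).
F1: fails — Rcd and Rcd but d and d have no common successor.
F2: ✓.
F3: fails — Rbd and Rbf but d and f have no common successor.

F2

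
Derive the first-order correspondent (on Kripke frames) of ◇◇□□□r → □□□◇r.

This is a Sahlqvist (Geach-type) schema ◇^2□^3r → □^3◇^1r.
Minimal-valuation argument: fix x; take any y with xR^2y and any z with xR^3z. Set V(r) to the set of worlds R-reachable from y in exactly 3 steps. Then □^3r holds at y, so the antecedent holds at x; validity forces ◇^1r at z, giving a w with zR^1w and yR^3w.
First-order correspondent: ∀x ∀y ∀z ((xR²y ∧ xR³z) → ∃w (yR³w ∧ zRw)).

∀x ∀y ∀z ((xR²y ∧ xR³z) → ∃w (yR³w ∧ zRw))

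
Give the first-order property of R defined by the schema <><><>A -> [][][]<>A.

This is a Sahlqvist (Geach-type) schema ◇^3□^0A → □^3◇^1A.
First-order correspondent: forall x forall y forall z ((x R^3 y & x R^3 z) -> exists w (y = w & zRw)).

forall x forall y forall z ((x R^3 y & x R^3 z) -> exists w (y = w & zRw))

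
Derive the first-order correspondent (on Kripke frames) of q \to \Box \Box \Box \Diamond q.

\forall x \forall z (x R^3 z \to \exists w (x = w \wedge zRw))

This is a Sahlqvist (Geach-type) schema ◇^0□^0q → □^3◇^1q.
First-order correspondent: \forall x \forall z (x R^3 z \to \exists w (x = w \wedge zRw)).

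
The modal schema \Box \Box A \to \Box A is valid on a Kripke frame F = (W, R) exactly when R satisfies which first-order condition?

Density

Suppose □□A→□A is valid. Take Rxy and set V(A)={w : xR²w}. Then □□A at x, so □A at x, so A at y, i.e. ∃z(Rxz∧Rzy).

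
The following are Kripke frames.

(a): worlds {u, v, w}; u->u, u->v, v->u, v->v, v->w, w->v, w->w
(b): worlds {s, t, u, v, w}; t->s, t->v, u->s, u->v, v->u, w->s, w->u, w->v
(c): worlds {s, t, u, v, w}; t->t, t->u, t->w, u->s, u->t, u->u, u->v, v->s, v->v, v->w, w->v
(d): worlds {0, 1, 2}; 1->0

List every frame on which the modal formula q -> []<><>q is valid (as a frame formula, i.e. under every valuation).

(a)

The schema corresponds to a generalized confluence (Geach) condition: forall x forall z (xRz -> exists w (x = w & z R^2 w)).
(a): satisfies the condition.
(b): fails — tRs but no w* with t=w* and sR²w*.
(c): fails — tRw but no w* with t=w* and wR²w*.
(d): fails — 1R0 but no w with 1=w and 0R²w.
Valid on: (a).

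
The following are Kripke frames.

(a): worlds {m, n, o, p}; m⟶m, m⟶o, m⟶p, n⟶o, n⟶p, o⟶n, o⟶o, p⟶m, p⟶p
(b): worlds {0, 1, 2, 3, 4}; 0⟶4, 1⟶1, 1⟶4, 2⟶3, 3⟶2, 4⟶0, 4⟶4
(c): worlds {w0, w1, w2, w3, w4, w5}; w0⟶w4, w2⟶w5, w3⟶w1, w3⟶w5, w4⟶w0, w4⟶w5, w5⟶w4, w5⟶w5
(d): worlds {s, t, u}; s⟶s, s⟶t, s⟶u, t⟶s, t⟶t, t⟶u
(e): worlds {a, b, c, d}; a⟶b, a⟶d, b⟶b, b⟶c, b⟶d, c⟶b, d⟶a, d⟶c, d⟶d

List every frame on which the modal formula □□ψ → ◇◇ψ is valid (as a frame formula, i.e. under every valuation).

The schema corresponds to a generalized confluence (Geach) condition: ∀x ∃w (xR²w ∧ xR²w).
(a): condition met.
(b): condition met.
(c): fails — at w1 but no w with w1R²w and w1R²w.
(d): fails — at u but no w with uR²w and uR²w.
(e): condition met.
Valid on: (a), (b), (e).

(a), (b), (e)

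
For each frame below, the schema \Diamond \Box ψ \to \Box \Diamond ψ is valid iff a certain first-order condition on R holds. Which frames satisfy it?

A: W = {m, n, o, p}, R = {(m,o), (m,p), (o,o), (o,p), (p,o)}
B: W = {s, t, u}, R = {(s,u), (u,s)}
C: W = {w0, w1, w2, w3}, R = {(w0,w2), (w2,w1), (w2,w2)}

The schema corresponds to convergence: \forall x \forall y \forall z (Rxy \wedge Rxz \to \exists w (Ryw \wedge Rzw)).
A: condition met.
B: condition met.
C: fails — Rw2w1 and Rw2w1 but w1 and w1 have no common successor.

A, B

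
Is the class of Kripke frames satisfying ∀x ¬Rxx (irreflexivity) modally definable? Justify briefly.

Not modally definable

If a class were modally definable it would be closed under surjective bounded morphisms (Goldblatt–Thomason).
The 3-cycle (worlds w0,w1,w2 with w0→w1→w2→w0) is irreflexive, and the map sending every world to a single reflexive point • is a surjective bounded morphism (forth: every edge maps to (•,•); back: every world has a successor). So any modal formula valid on the 3-cycle is also valid on the reflexive point, which is not irreflexive.
So the class is not modally definable.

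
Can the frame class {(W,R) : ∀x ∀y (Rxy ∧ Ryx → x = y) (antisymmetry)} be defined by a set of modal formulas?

No

Any modally definable frame class is closed under surjective bounded morphisms.
The 8-cycle (worlds a,b,c,d,e,f,g,h with a→b→c→d→e→f→g→h→a) is antisymmetric. Sending even-indexed worlds to a and odd-indexed worlds to b is a surjective bounded morphism onto the two-world frame with a↔b, which is not antisymmetric.
So no modal formula (or set of formulas) defines exactly the antisymmetric frames.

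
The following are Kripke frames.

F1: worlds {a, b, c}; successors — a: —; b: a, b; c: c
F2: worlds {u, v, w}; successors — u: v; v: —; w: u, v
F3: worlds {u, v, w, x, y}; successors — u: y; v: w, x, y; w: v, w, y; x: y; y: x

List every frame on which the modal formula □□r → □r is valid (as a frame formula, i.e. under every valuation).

Frame correspondent (Sahlqvist): ∀x ∀y (Rxy → ∃z (Rxz ∧ Rzy)) — i.e. density.
F1: satisfies the condition.
F2: fails — Ruv but no z with Ruz and Rzv.
F3: fails — Ryx but no z with Ryz and Rzx.

F1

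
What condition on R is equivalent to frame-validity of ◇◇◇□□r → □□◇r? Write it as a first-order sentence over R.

∀x ∀y ∀z ((xR³y ∧ xR²z) → ∃w (yR²w ∧ zRw))

This is a Sahlqvist (Geach-type) schema ◇^3□^2r → □^2◇^1r.
Minimal-valuation argument: fix x; take any y with xR^3y and any z with xR^2z. Set V(r) to the set of worlds R-reachable from y in exactly 2 steps. Then □^2r holds at y, so the antecedent holds at x; validity forces ◇^1r at z, giving a w with zR^1w and yR^2w.
First-order correspondent: ∀x ∀y ∀z ((xR³y ∧ xR²z) → ∃w (yR²w ∧ zRw)).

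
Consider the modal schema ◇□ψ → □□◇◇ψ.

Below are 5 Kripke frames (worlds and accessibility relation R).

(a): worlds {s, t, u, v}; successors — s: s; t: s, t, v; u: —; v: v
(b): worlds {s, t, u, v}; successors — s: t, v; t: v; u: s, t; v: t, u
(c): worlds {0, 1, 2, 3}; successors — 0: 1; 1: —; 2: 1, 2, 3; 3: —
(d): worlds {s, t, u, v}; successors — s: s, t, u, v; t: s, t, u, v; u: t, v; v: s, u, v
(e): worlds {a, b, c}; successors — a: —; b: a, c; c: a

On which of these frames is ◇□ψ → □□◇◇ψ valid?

(d)

The schema corresponds to a generalized confluence (Geach) condition: ∀x ∀y ∀z ((xRy ∧ xR²z) → ∃w (yRw ∧ zR²w)).
(a): fails — tRs, tR²v but no w with sRw and vR²w.
(b): fails — sRt, sR²t but no w with tRw and tR²w.
(c): fails — 2R1, 2R²1 but no w with 1Rw and 1R²w.
(d): ✓.
(e): fails — bRa, bR²a but no w with aRw and aR²w.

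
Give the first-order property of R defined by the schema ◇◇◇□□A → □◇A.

∀x ∀y ∀z ((xR³y ∧ xRz) → ∃w (yR²w ∧ zRw))

This is a Sahlqvist (Geach-type) schema ◇^3□^2A → □^1◇^1A.
First-order correspondent: ∀x ∀y ∀z ((xR³y ∧ xRz) → ∃w (yR²w ∧ zRw)).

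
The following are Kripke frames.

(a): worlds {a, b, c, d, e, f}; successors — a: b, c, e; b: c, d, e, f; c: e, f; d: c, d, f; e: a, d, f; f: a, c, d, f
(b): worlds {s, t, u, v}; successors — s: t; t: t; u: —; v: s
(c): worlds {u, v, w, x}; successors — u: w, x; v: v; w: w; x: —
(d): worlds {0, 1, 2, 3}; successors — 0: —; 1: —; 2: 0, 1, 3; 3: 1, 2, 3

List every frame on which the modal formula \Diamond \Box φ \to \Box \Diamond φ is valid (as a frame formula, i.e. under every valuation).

(a), (b)

The schema corresponds to convergence: \forall x \forall y \forall z (Rxy \wedge Rxz \to \exists w (Ryw \wedge Rzw)).
(a): condition met.
(b): condition met.
(c): fails — Ruw and Rux but w and x have no common successor.
(d): fails — R23 and R20 but 3 and 0 have no common successor.
Valid on: (a), (b).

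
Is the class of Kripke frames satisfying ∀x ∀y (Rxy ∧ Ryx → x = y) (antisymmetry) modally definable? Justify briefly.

Modal frame validity is preserved under surjective bounded morphisms.
The 4-cycle (worlds 0,1,2,3 with 0→1→2→3→0) is antisymmetric. Sending even-indexed worlds to • and odd-indexed worlds to ∘ is a surjective bounded morphism onto the two-world frame with •↔∘, which is not antisymmetric.
So the class is not modally definable.

No — not modally definable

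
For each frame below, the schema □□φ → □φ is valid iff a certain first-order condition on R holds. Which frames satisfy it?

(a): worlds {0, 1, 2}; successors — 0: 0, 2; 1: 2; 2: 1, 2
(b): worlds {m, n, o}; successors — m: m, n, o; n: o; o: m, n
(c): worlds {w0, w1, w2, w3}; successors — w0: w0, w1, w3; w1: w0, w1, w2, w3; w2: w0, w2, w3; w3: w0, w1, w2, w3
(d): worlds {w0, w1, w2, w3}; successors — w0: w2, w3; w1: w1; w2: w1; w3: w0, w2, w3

(a), (c), (d)

Frame correspondent (Sahlqvist): ∀x ∀y (Rxy → ∃z (Rxz ∧ Rzy)) — i.e. density.
(a): condition met.
(b): fails — Rno but no z with Rnz and Rzo.
(c): condition met.
(d): condition met.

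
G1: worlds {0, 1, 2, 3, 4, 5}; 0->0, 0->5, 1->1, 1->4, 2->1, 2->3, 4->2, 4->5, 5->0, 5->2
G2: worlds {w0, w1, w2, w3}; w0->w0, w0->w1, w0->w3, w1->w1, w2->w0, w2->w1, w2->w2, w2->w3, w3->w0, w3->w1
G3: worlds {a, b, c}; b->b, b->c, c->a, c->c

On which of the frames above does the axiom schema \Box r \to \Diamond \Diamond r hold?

G2

This is the axiom for a generalized confluence (Geach) condition; its first-order frame correspondent is \forall x \exists w (xRw \wedge x R^2 w).
G1: fails — at 3 but no w with 3Rw and 3R²w.
G2: ✓.
G3: fails — at a but no w with aRw and aR²w.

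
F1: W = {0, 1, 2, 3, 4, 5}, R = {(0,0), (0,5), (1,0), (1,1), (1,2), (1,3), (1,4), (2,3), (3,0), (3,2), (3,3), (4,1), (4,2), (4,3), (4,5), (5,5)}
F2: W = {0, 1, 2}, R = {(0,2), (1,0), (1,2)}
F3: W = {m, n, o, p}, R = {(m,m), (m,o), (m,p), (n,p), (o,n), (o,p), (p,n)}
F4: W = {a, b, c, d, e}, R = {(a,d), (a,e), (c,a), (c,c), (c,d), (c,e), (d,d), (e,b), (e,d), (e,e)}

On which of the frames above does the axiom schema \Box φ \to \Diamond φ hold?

This is the axiom for seriality; its first-order frame correspondent is \forall x \exists y Rxy.
F1: satisfies the condition.
F2: fails — world 2 has no successor.
F3: satisfies the condition.
F4: fails — world b has no successor.
Valid on: F1, F3.

F1, F3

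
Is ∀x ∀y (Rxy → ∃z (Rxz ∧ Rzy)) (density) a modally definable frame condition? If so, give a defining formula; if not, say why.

This is a Sahlqvist condition; the C4 axiom □□q → □q defines it.
Suppose □□q→□q is valid. Take Rxy and set V(q)={w : xR²w}. Then □□q at x, so □q at x, so q at y, i.e. ∃z(Rxz∧Rzy).

Yes, by □□q → □q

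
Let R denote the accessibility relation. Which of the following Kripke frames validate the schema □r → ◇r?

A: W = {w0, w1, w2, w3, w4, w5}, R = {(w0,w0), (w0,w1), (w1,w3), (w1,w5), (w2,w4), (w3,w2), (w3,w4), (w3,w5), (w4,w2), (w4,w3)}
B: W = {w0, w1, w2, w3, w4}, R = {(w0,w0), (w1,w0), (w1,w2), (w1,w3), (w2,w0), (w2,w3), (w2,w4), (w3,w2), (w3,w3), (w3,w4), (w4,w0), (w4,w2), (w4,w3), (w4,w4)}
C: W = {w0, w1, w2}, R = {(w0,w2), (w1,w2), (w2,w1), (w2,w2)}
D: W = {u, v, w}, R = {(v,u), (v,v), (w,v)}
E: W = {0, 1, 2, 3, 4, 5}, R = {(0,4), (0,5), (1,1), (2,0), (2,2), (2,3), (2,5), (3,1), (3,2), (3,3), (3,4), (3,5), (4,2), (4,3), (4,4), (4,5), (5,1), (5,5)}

Frame correspondent (Sahlqvist): ∀x ∃y Rxy — i.e. seriality.
A: fails — world w5 has no successor.
B: satisfies the condition.
C: satisfies the condition.
D: fails — world u has no successor.
E: satisfies the condition.

B, C, E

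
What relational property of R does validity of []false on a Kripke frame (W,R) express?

emptiness of R: forall x forall y ~Rxy

□⊥ is valid iff no world has any successor (otherwise □⊥ fails at any world with one).
The converse is a direct semantic check.
Frame condition: forall x forall y ~Rxy.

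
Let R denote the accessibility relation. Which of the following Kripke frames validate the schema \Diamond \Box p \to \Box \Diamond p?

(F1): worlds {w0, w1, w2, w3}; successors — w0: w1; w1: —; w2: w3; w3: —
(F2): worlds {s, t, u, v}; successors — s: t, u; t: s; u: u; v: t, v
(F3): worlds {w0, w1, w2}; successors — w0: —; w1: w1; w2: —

This is the axiom for convergence; its first-order frame correspondent is \forall x \forall y \forall z (Rxy \wedge Rxz \to \exists w (Ryw \wedge Rzw)).
(F1): fails — Rw0w1 and Rw0w1 but w1 and w1 have no common successor.
(F2): fails — Rsu and Rst but u and t have no common successor.
(F3): satisfies the condition.
Valid on: (F3).

(F3)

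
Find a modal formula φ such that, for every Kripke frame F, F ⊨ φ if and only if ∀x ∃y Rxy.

□p → ◇p

The condition is seriality. The D schema □p → ◇p defines it.
Suppose □p→◇p is valid. At any x set V(p)=W. Then □p at x, so ◇p at x, so x has a successor.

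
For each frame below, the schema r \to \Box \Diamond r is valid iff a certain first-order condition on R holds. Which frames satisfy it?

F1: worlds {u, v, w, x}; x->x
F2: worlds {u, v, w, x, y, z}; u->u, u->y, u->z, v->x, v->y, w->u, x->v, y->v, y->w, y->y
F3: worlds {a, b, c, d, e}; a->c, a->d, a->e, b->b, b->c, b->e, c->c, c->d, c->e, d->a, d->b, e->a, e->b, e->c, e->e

F1

This is the axiom for symmetry; its first-order frame correspondent is \forall x \forall y (Rxy \to Ryx).
F1: condition met.
F2: fails — Ruz but not Rzu.
F3: fails — Rbc but not Rcb.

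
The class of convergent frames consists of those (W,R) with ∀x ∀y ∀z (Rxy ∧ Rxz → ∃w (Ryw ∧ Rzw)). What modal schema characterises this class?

A defining formula is ◇□ψ → □◇ψ (the .2 axiom).

◇□ψ → □◇ψ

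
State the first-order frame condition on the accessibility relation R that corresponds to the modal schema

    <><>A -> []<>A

This is a Sahlqvist (Geach-type) schema ◇^2□^0A → □^1◇^1A.
Minimal-valuation argument: fix x; take any y with xR^2y and any z with xR^1z. Set V(A) to the set of worlds R-reachable from y in exactly 0 steps. Then □^0A holds at y, so the antecedent holds at x; validity forces ◇^1A at z, giving a w with zR^1w and yR^0w.
First-order correspondent: forall x forall y forall z ((x R^2 y & xRz) -> exists w (y = w & zRw)).

forall x forall y forall z ((x R^2 y & xRz) -> exists w (y = w & zRw))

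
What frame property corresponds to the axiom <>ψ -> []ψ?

This is the CD axiom.
Its frame correspondent is partial functionality — forall x forall y forall z (Rxy & Rxz -> y = z).

Partial functionality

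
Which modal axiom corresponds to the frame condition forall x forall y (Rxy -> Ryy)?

□(□p → p)

The condition is shift-reflexivity. The T□ schema □(□p → p) defines it.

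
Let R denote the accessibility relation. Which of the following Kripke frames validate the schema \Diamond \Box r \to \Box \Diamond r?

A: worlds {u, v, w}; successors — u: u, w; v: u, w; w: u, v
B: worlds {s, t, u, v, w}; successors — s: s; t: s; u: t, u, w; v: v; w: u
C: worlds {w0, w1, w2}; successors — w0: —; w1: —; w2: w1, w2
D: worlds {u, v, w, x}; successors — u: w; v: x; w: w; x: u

Frame correspondent (Sahlqvist): \forall x \forall y \forall z (Rxy \wedge Rxz \to \exists w (Ryw \wedge Rzw)) — i.e. convergence.
A: satisfies the condition.
B: fails — Ruw and Rut but w and t have no common successor.
C: fails — Rw2w1 and Rw2w1 but w1 and w1 have no common successor.
D: satisfies the condition.

A, D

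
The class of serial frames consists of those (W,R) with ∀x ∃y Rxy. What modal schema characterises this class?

A defining formula is □p → ◇p (the D axiom).

□p → ◇p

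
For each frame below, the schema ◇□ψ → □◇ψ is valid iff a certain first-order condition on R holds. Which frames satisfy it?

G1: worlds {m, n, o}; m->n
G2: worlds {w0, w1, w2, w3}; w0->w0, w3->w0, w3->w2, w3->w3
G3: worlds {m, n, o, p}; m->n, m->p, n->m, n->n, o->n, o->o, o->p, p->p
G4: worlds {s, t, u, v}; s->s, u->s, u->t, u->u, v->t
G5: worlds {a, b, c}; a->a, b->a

Frame correspondent (Sahlqvist): ∀x ∀y ∀z (Rxy ∧ Rxz → ∃w (Ryw ∧ Rzw)) — i.e. convergence.
G1: fails — Rmn and Rmn but n and n have no common successor.
G2: fails — Rw3w2 and Rw3w2 but w2 and w2 have no common successor.
G3: fails — Rmn and Rmp but n and p have no common successor.
G4: fails — Rut and Rut but t and t have no common successor.
G5: condition met.

G5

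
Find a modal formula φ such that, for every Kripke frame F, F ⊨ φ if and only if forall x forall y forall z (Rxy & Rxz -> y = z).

◇ψ → □ψ

A defining formula is ◇ψ → □ψ (the CD axiom).
Suppose ◇ψ→□ψ is valid. Take Rxy, Rxz and set V(ψ)={y}. Then ◇ψ at x, so □ψ at x, so ψ at z, i.e. z=y.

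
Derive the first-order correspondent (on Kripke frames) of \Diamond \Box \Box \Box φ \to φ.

This is a Sahlqvist (Geach-type) schema ◇^1□^3φ → □^0◇^0φ.
Minimal-valuation argument: fix x; take any y with xR^1y and any z with xR^0z. Set V(φ) to the set of worlds R-reachable from y in exactly 3 steps. Then □^3φ holds at y, so the antecedent holds at x; validity forces ◇^0φ at z, giving a w with zR^0w and yR^3w.
First-order correspondent: \forall x \forall y (xRy \to \exists w (y R^3 w \wedge x = w)).

\forall x \forall y (xRy \to \exists w (y R^3 w \wedge x = w))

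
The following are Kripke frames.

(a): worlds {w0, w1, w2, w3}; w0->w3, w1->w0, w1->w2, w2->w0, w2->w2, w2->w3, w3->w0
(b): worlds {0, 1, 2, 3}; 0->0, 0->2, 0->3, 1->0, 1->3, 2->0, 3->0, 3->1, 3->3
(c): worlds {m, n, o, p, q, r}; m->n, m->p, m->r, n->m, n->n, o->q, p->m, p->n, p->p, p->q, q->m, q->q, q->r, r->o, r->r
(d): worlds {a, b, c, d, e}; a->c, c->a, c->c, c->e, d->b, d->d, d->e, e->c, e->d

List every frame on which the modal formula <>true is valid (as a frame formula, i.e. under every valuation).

This is the axiom for seriality; its first-order frame correspondent is forall x exists y Rxy.
(a): holds.
(b): holds.
(c): holds.
(d): fails — world b has no successor.
Valid on: (a), (b), (c).

(a), (b), (c)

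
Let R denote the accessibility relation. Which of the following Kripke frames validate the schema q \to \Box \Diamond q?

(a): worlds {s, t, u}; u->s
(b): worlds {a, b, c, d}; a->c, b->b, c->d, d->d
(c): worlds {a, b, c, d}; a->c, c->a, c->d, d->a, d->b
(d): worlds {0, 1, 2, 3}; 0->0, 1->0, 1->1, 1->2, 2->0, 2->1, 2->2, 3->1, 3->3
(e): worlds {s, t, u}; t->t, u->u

(e)

This is the axiom for symmetry; its first-order frame correspondent is \forall x \forall y (Rxy \to Ryx).
(a): fails — Rus but not Rsu.
(b): fails — Rac but not Rca.
(c): fails — Rcd but not Rdc.
(d): fails — R10 but not R01.
(e): holds.
Valid on: (e).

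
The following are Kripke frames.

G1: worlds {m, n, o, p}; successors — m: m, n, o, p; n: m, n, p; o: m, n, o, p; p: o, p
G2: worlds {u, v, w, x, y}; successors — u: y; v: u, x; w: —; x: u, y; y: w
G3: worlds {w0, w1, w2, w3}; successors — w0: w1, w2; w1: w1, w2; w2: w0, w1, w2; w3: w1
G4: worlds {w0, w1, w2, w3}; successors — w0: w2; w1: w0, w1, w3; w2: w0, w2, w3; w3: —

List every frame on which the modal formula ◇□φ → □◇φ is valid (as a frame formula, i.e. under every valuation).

G1, G3

The schema corresponds to convergence: ∀x ∀y ∀z (Rxy ∧ Rxz → ∃w (Ryw ∧ Rzw)).
G1: holds.
G2: fails — Rxu and Rxy but u and y have no common successor.
G3: holds.
G4: fails — Rw1w1 and Rw1w0 but w1 and w0 have no common successor.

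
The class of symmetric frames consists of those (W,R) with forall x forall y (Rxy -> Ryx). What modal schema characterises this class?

r → □◇r

This is symmetry; the standard corresponding axiom is B: r → □◇r.
Suppose r→□◇r is valid. Take Rxy and set V(r)={x}. Then r at x, so □◇r at x, so ◇r at y, so some z with Ryz has r; z=x, i.e. Ryx.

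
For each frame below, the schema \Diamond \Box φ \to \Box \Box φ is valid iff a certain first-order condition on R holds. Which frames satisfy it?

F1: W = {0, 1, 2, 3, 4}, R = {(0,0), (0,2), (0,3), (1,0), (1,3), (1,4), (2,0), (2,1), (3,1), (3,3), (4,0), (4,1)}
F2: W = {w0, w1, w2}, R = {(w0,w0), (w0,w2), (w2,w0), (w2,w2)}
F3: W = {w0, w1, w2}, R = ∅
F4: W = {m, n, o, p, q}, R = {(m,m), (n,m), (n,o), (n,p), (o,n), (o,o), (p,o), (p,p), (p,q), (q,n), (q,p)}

F2, F3

The schema corresponds to a generalized confluence (Geach) condition: \forall x \forall y \forall z ((xRy \wedge x R^2 z) \to \exists w (yRw \wedge z = w)).
F1: fails — 0R0, 0R²1 but no w with 0Rw and 1=w.
F2: satisfies the condition.
F3: satisfies the condition.
F4: fails — nRm, nR²n but no w with mRw and n=w.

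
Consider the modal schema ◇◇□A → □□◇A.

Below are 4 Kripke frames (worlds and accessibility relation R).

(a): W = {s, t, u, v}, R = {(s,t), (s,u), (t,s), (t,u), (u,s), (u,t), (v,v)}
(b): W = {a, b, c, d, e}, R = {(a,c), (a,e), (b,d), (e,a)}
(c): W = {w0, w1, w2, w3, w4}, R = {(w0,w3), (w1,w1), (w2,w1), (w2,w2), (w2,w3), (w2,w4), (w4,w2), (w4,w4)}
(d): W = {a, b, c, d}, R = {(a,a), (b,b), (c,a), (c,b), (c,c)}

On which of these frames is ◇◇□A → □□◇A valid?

The schema corresponds to a generalized confluence (Geach) condition: ∀x ∀y ∀z ((xR²y ∧ xR²z) → ∃w (yRw ∧ zRw)).
(a): ✓.
(b): fails — eR²c, eR²c but no w with cRw and cRw.
(c): fails — w2R²w1, w2R²w3 but no w with w1Rw and w3Rw.
(d): fails — cR²a, cR²b but no w with aRw and bRw.

(a)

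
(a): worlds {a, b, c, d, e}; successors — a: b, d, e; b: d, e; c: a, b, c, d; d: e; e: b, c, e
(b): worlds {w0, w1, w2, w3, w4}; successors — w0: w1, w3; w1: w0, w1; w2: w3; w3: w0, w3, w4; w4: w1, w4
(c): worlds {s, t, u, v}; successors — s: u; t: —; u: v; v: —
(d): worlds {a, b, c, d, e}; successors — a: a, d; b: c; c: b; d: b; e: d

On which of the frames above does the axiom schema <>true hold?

Frame correspondent (Sahlqvist): forall x exists y Rxy — i.e. seriality.
(a): condition met.
(b): condition met.
(c): fails — world t has no successor.
(d): condition met.
Valid on: (a), (b), (d).

(a), (b), (d)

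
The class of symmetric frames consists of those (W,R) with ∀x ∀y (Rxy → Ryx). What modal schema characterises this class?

A defining formula is ψ → □◇ψ (the B axiom).

ψ → □◇ψ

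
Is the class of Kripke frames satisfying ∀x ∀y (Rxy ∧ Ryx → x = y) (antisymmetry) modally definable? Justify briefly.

Not definable by any modal formula

Modal frame validity is preserved under surjective bounded morphisms.
The 8-cycle (worlds w0,w1,w2,w3,w4,w5,w6,w7 with w0→w1→w2→w3→w4→w5→w6→w7→w0) is antisymmetric. Sending even-indexed worlds to s and odd-indexed worlds to t is a surjective bounded morphism onto the two-world frame with s↔t, which is not antisymmetric.
So the class is not modally definable.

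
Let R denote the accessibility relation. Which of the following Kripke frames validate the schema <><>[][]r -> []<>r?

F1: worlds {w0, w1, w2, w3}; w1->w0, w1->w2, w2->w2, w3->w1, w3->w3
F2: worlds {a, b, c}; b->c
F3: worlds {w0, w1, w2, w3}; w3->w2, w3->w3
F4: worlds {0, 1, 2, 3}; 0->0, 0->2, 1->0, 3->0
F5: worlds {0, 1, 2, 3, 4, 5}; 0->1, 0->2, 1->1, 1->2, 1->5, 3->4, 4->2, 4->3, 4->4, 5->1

The schema corresponds to a generalized confluence (Geach) condition: forall x forall y forall z ((x R^2 y & xRz) -> exists w (y R^2 w & zRw)).
F1: fails — w1R²w2, w1Rw0 but no w with w2R²w and w0Rw.
F2: condition met.
F3: fails — w3R²w2, w3Rw2 but no w with w2R²w and w2Rw.
F4: fails — 0R²0, 0R2 but no w with 0R²w and 2Rw.
F5: fails — 0R²1, 0R2 but no w with 1R²w and 2Rw.

F2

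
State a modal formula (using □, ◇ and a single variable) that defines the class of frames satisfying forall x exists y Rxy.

A defining formula is □s → ◇s (the D axiom).

□s → ◇s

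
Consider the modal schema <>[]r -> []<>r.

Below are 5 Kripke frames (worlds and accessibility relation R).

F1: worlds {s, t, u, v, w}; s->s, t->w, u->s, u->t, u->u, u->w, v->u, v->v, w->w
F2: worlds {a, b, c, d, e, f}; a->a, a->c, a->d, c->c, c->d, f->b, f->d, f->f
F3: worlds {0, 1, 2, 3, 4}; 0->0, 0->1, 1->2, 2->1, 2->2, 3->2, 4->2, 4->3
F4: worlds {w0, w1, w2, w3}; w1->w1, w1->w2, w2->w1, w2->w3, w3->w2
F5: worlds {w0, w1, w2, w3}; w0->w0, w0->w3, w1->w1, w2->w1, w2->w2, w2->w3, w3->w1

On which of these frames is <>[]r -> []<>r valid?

F4

Frame correspondent (Sahlqvist): forall x forall y forall z (Rxy & Rxz -> exists w (Ryw & Rzw)) — i.e. convergence.
F1: fails — Ruw and Rus but w and s have no common successor.
F2: fails — Raa and Rad but a and d have no common successor.
F3: fails — R00 and R01 but 0 and 1 have no common successor.
F4: ✓.
F5: fails — Rw0w0 and Rw0w3 but w0 and w3 have no common successor.
Valid on: F4.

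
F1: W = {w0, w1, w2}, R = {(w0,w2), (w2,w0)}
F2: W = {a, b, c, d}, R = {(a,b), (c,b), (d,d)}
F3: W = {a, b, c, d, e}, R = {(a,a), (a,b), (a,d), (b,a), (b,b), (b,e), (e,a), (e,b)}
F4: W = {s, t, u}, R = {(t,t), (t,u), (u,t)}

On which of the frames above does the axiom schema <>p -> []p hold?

F1, F2

This is the axiom for partial functionality; its first-order frame correspondent is forall x forall y forall z (Rxy & Rxz -> y = z).
F1: holds.
F2: holds.
F3: fails — a sees both a and b.
F4: fails — t sees both t and u.
Valid on: F1, F2.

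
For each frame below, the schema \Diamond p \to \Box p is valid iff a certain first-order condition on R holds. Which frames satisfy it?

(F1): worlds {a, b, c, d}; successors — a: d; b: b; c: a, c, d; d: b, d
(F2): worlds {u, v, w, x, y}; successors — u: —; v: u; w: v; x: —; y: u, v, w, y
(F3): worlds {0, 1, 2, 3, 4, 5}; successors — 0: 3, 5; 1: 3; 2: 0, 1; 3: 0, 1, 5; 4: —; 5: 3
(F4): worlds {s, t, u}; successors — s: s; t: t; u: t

(F4)

The schema corresponds to partial functionality: \forall x \forall y \forall z (Rxy \wedge Rxz \to y = z).
(F1): fails — c sees both a and c.
(F2): fails — y sees both u and v.
(F3): fails — 0 sees both 3 and 5.
(F4): holds.
Valid on: (F4).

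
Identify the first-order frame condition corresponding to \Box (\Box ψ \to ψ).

Shift-reflexivity

Suppose □(□ψ→ψ) is valid. Take Rxy and set V(ψ)={w : Ryw}. Then at y, □ψ holds; since □(□ψ→ψ) at x, □ψ→ψ at y, so ψ at y, i.e. Ryy.
Conversely, on a frame with shift-reflexivity the schema holds at every world under every valuation.
So the correspondent is shift-reflexivity.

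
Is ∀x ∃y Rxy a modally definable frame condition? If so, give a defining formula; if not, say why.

Yes: it is seriality, defined by the D schema □r → ◇r.
Suppose □r→◇r is valid. At any x set V(r)=W. Then □r at x, so ◇r at x, so x has a successor.

Yes — defined by □r → ◇r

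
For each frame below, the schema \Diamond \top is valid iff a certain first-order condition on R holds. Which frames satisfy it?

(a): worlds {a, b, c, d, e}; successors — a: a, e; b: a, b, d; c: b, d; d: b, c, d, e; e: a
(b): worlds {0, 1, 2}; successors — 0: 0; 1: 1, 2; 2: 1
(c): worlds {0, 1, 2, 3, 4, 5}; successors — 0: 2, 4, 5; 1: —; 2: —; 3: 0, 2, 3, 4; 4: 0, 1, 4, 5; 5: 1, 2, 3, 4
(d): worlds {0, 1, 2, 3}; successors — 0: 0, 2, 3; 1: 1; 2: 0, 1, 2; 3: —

This is the axiom for seriality; its first-order frame correspondent is \forall x \exists y Rxy.
(a): satisfies the condition.
(b): satisfies the condition.
(c): fails — world 1 has no successor.
(d): fails — world 3 has no successor.
Valid on: (a), (b).

(a), (b)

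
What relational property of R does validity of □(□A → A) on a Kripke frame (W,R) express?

shift-reflexivity

This schema is the T□ axiom.
It corresponds to shift-reflexivity: ∀x ∀y (Rxy → Ryy).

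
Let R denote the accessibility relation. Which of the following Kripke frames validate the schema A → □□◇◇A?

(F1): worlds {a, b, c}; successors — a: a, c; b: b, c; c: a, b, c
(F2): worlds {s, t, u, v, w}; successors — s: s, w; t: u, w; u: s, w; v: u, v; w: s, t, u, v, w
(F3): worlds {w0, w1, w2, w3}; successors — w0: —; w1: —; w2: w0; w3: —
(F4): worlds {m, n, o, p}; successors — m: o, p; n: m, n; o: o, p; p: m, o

Frame correspondent (Sahlqvist): ∀x ∀z (xR²z → ∃w (x = w ∧ zR²w)) — i.e. a generalized confluence (Geach) condition.
(F1): condition met.
(F2): fails — tR²v but no w* with t=w* and vR²w*.
(F3): condition met.
(F4): fails — mR²p but no w with m=w and pR²w.
Valid on: (F1), (F3).

(F1), (F3)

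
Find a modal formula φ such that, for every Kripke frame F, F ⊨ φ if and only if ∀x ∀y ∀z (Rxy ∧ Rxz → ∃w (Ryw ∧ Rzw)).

◇□r → □◇r

This is convergence; the standard corresponding axiom is .2: ◇□r → □◇r.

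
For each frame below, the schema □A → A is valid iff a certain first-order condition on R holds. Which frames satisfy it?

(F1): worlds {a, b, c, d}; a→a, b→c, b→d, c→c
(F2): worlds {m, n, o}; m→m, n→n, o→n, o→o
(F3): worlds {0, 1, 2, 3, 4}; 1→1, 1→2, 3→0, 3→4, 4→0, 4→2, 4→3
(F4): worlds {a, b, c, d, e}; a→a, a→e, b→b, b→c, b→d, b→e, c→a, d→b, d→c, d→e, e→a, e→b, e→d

This is the axiom for reflexivity; its first-order frame correspondent is ∀x Rxx.
(F1): fails — world b does not see itself.
(F2): condition met.
(F3): fails — world 0 does not see itself.
(F4): fails — world c does not see itself.
Valid on: (F2).

(F2)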